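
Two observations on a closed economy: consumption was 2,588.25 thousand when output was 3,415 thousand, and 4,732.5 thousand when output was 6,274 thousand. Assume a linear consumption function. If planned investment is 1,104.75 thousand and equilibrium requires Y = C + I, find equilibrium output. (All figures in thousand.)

Y = 4527

MPC = (4732.5 − 2588.25)/(6274 − 3415) = 2144.25/2859 = 0.75
a = 2588.25 − 0.75(3415) = 27
Equilibrium: Y = 27 + 0.75Y + 1104.75
0.25Y = 1131.75, so Y = 1131.75/0.25 = 4527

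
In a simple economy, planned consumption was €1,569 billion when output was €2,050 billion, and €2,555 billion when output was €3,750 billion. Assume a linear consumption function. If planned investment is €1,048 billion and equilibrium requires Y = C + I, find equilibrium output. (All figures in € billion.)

MPC = (2555 − 1569)/(3750 − 2050) = 986/1700 = 0.58
a = 1569 − 0.58(2050) = 380
Equilibrium: Y = 380 + 0.58Y + 1048
0.42Y = 1428, so Y = 1428/0.42 = 3400

Y = 3400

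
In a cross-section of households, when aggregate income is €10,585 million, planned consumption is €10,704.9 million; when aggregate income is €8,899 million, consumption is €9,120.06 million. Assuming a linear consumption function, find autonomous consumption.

MPC = ΔC/ΔY = (10704.9 − 9120.06)/(10585 − 8899) = 1584.84/1686 = 0.94
a = C − MPC·Y = 9120.06 − 0.94(8899) = 9120.06 − 8365.06 = 755

a = 755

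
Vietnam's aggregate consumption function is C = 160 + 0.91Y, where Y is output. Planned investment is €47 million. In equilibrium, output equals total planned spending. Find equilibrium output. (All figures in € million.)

Y = C + I = 160 + 0.91Y + 47
Y − 0.91Y = 207
0.09Y = 207, so Y = 207/0.09 = 2300

Y = 2300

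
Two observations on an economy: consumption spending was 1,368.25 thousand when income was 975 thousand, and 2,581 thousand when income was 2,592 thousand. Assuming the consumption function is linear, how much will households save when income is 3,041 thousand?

S = 123.25

MPC = (2581 − 1368.25)/(2592 − 975) = 1212.75/1617 = 0.75
a = 1368.25 − 0.75(975) = 1368.25 − 731.25 = 637
C = 637 + 0.75(3041) = 2917.75
S = 3041 − 2917.75 = 123.25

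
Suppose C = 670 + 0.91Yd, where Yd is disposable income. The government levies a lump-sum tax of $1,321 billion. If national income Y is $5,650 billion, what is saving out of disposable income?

S = -280.39

Yd = Y − T = 5650 − 1321 = 4329
C = 670 + 0.91(4329) = 670 + 3939.39 = 4609.39
S = Yd − C = 4329 − 4609.39 = -280.39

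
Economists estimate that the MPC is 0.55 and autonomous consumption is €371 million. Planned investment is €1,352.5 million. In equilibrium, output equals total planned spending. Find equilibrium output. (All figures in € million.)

Y = 3830

Y = C + I = 371 + 0.55Y + 1352.5
Y − 0.55Y = 1723.5
0.45Y = 1723.5, so Y = 1723.5/0.45 = 3830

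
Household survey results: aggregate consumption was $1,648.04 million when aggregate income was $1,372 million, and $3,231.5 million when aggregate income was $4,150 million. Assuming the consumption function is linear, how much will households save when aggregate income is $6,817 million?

MPC = (3231.5 − 1648.04)/(4150 − 1372) = 1583.46/2778 = 0.57
a = 1648.04 − 0.57(1372) = 1648.04 − 782.04 = 866
C = 866 + 0.57(6817) = 4751.69
S = 6817 − 4751.69 = 2065.31

S = 2065.31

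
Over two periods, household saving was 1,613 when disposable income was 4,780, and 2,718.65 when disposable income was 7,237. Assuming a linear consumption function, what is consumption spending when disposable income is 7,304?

C = 4555.2

MPS = ΔS/ΔY = (2718.65 − 1613)/(7237 − 4780) = 1105.65/2457 = 0.45
MPC = 1 − MPS = 0.55
Autonomous saving = 1613 − 0.45(4780) = -538, so a = 538
C = 538 + 0.55(7304) = 538 + 4017.2 = 4555.2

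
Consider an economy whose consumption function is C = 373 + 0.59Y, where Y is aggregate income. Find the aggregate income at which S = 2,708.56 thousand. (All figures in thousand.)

S = Y − C = -373 + 0.41Y
-373 + 0.41Y = 2708.56, so 0.41Y = 3081.56 and Y = 7516

Y = 7516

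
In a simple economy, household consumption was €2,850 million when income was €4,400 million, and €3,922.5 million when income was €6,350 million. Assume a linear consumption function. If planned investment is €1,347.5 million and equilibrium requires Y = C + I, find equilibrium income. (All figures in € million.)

MPC = (3922.5 − 2850)/(6350 − 4400) = 1072.5/1950 = 0.55
a = 2850 − 0.55(4400) = 430
Equilibrium: Y = 430 + 0.55Y + 1347.5
0.45Y = 1777.5, so Y = 1777.5/0.45 = 3950

Y = 3950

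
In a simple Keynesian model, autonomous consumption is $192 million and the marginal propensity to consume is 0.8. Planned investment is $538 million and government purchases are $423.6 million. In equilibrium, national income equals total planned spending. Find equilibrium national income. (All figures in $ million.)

Y = 5768

Y = C + I + G = 192 + 0.8Y + 538 + 423.6
Y − 0.8Y = 1153.6
0.2Y = 1153.6, so Y = 1153.6/0.2 = 5768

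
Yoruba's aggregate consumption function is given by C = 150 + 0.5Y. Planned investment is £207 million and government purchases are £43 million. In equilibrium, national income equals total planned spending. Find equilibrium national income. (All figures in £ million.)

Y = 800

Y = C + I + G = 150 + 0.5Y + 207 + 43
Y − 0.5Y = 400
0.5Y = 400, so Y = 400/0.5 = 800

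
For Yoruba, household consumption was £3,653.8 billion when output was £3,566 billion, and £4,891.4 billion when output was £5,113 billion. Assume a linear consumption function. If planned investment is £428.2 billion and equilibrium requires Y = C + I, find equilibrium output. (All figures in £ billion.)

Y = 6146

MPC = (4891.4 − 3653.8)/(5113 − 3566) = 1237.6/1547 = 0.8
a = 3653.8 − 0.8(3566) = 801
Equilibrium: Y = 801 + 0.8Y + 428.2
0.2Y = 1229.2, so Y = 1229.2/0.2 = 6146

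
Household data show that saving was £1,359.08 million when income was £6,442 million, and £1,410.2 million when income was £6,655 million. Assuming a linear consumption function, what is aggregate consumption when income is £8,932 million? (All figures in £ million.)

MPS = ΔS/ΔY = (1410.2 − 1359.08)/(6655 − 6442) = 51.12/213 = 0.24
MPC = 1 − MPS = 0.76
Autonomous saving = 1359.08 − 0.24(6442) = -187, so a = 187
C = 187 + 0.76(8932) = 187 + 6788.32 = 6975.32

C = 6975.32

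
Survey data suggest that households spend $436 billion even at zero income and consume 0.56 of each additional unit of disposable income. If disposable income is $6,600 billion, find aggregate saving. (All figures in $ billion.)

C = 436 + 0.56(6600) = 436 + 3696 = 4132
S = Y − C = 6600 − 4132 = 2468

S = 2468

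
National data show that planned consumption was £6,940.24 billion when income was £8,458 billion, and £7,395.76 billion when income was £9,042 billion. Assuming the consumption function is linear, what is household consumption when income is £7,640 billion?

MPC = (7395.76 − 6940.24)/(9042 − 8458) = 455.52/584 = 0.78
a = 6940.24 − 0.78(8458) = 6940.24 − 6597.24 = 343
C = 343 + 0.78(7640) = 343 + 5959.2 = 6302.2

C = 6302.2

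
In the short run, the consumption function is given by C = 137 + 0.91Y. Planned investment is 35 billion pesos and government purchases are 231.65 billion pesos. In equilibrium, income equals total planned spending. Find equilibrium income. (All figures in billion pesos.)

Y = C + I + G = 137 + 0.91Y + 35 + 231.65
Y − 0.91Y = 403.65
0.09Y = 403.65, so Y = 403.65/0.09 = 4485

Y = 4485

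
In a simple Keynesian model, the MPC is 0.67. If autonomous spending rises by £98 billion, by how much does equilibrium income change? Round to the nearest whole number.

ΔY ≈ 297

The multiplier is 1/(1 − MPC) = 1/0.33.
ΔY = 98/0.33 = 296.97 ≈ 297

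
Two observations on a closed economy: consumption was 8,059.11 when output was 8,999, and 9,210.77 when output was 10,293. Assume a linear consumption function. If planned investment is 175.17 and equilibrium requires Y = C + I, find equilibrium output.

MPC = (9210.77 − 8059.11)/(10293 − 8999) = 1151.66/1294 = 0.89
a = 8059.11 − 0.89(8999) = 50
Equilibrium: Y = 50 + 0.89Y + 175.17
0.11Y = 225.17, so Y = 225.17/0.11 = 2047

Y = 2047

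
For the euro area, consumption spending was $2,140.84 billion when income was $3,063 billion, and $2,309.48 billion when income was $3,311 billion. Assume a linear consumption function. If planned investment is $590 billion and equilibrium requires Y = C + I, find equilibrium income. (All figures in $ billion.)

MPC = (2309.48 − 2140.84)/(3311 − 3063) = 168.64/248 = 0.68
a = 2140.84 − 0.68(3063) = 58
Equilibrium: Y = 58 + 0.68Y + 590
0.32Y = 648, so Y = 648/0.32 = 2025

Y = 2025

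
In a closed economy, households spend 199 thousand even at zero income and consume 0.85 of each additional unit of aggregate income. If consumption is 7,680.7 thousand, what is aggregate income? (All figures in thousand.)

199 + 0.85Y = 7680.7
0.85Y = 7481.7, so Y = 7481.7/0.85 = 8802

Y = 8802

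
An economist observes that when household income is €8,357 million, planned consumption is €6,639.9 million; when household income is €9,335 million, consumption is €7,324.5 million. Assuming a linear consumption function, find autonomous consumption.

MPC = ΔC/ΔY = (7324.5 − 6639.9)/(9335 − 8357) = 684.6/978 = 0.7
a = C − MPC·Y = 6639.9 − 0.7(8357) = 6639.9 − 5849.9 = 790

a = 790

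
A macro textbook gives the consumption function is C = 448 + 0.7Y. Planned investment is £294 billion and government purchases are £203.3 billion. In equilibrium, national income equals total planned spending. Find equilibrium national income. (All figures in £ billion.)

Y = 3151

Y = C + I + G = 448 + 0.7Y + 294 + 203.3
Y − 0.7Y = 945.3
0.3Y = 945.3, so Y = 945.3/0.3 = 3151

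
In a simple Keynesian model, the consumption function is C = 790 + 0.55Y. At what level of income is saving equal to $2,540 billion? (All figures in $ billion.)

Y = 7400

S = Y − C = -790 + 0.45Y
-790 + 0.45Y = 2540, so 0.45Y = 3330 and Y = 7400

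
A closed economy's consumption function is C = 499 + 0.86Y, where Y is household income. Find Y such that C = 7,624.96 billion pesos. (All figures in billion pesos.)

499 + 0.86Y = 7624.96
0.86Y = 7125.96, so Y = 7125.96/0.86 = 8286

Y = 8286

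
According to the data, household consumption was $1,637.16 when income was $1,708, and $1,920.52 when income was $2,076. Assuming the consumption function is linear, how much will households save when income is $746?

MPC = (1920.52 − 1637.16)/(2076 − 1708) = 283.36/368 = 0.77
a = 1637.16 − 0.77(1708) = 1637.16 − 1315.16 = 322
C = 322 + 0.77(746) = 896.42
S = 746 − 896.42 = -150.42

S = -150.42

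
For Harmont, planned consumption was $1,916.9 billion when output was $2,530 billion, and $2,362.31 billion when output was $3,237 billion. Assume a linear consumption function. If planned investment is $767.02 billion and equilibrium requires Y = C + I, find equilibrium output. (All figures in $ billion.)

MPC = (2362.31 − 1916.9)/(3237 − 2530) = 445.41/707 = 0.63
a = 1916.9 − 0.63(2530) = 323
Equilibrium: Y = 323 + 0.63Y + 767.02
0.37Y = 1090.02, so Y = 1090.02/0.37 = 2946

Y = 2946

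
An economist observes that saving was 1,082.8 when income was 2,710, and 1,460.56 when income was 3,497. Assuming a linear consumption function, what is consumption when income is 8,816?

MPS = ΔS/ΔY = (1460.56 − 1082.8)/(3497 − 2710) = 377.76/787 = 0.48
MPC = 1 − MPS = 0.52
Autonomous saving = 1082.8 − 0.48(2710) = -218, so a = 218
C = 218 + 0.52(8816) = 218 + 4584.32 = 4802.32

C = 4802.32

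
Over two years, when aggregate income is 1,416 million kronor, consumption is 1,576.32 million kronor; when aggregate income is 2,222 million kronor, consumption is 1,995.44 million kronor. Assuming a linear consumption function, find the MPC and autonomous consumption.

MPC = 0.52; a = 840

MPC = ΔC/ΔY = (1995.44 − 1576.32)/(2222 − 1416) = 419.12/806 = 0.52
a = C − MPC·Y = 1576.32 − 0.52(1416) = 1576.32 − 736.32 = 840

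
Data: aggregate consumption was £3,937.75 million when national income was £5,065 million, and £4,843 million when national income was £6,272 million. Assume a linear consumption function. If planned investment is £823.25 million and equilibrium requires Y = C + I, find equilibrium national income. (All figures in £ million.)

MPC = (4843 − 3937.75)/(6272 − 5065) = 905.25/1207 = 0.75
a = 3937.75 − 0.75(5065) = 139
Equilibrium: Y = 139 + 0.75Y + 823.25
0.25Y = 962.25, so Y = 962.25/0.25 = 3849

Y = 3849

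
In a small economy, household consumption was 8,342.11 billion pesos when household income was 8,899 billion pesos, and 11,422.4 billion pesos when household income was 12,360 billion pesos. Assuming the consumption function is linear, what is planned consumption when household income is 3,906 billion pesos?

MPC = (11422.4 − 8342.11)/(12360 − 8899) = 3080.29/3461 = 0.89
a = 8342.11 − 0.89(8899) = 8342.11 − 7920.11 = 422
C = 422 + 0.89(3906) = 422 + 3476.34 = 3898.34

C = 3898.34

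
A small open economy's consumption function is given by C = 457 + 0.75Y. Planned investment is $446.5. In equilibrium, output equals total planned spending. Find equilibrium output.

Y = C + I = 457 + 0.75Y + 446.5
Y − 0.75Y = 903.5
0.25Y = 903.5, so Y = 903.5/0.25 = 3614

Y = 3614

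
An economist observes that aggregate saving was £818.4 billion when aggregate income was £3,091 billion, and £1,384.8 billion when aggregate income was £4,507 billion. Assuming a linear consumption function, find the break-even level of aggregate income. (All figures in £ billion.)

Y = 1045

MPS = ΔS/ΔY = (1384.8 − 818.4)/(4507 − 3091) = 566.4/1416 = 0.4
MPC = 1 − MPS = 0.6
From S(3091) = 818.4: −a + 0.4(3091) = 818.4, so a = 1236.4 − 818.4 = 418
Break-even (S = 0): Y = a/MPS = 418/0.4 = 1045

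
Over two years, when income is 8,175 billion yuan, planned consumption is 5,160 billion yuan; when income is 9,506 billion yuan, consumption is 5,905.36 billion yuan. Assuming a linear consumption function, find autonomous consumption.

a = 582

MPC = ΔC/ΔY = (5905.36 − 5160)/(9506 − 8175) = 745.36/1331 = 0.56
a = C − MPC·Y = 5160 − 0.56(8175) = 5160 − 4578 = 582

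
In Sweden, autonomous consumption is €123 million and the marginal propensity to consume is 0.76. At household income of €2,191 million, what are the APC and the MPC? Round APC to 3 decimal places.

MPC = 0.76 (the slope of the consumption function)
C = 123 + 0.76(2191) = 1788.16, so APC = 1788.16/2191 = 0.816

APC = 0.816; MPC = 0.76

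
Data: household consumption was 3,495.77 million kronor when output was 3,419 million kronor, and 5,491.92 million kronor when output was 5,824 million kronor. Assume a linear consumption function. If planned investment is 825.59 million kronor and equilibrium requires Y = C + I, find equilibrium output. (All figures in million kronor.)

Y = 8727

MPC = (5491.92 − 3495.77)/(5824 − 3419) = 1996.15/2405 = 0.83
a = 3495.77 − 0.83(3419) = 658
Equilibrium: Y = 658 + 0.83Y + 825.59
0.17Y = 1483.59, so Y = 1483.59/0.17 = 8727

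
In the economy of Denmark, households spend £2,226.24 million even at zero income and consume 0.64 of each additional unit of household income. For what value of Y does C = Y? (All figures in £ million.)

At break-even, C = Y: 2226.24 + 0.64Y = Y
0.36Y = 2226.24, so Y = 2226.24/0.36 = 6184

Y = 6184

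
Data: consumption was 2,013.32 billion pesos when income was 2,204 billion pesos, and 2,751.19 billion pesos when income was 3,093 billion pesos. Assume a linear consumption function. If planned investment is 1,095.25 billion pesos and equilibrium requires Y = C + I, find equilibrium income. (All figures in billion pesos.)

MPC = (2751.19 − 2013.32)/(3093 − 2204) = 737.87/889 = 0.83
a = 2013.32 − 0.83(2204) = 184
Equilibrium: Y = 184 + 0.83Y + 1095.25
0.17Y = 1279.25, so Y = 1279.25/0.17 = 7525

Y = 7525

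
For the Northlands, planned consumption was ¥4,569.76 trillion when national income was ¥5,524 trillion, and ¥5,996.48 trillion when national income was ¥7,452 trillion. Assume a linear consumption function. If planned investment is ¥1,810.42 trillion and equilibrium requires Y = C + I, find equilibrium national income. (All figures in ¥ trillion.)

Y = 8817

MPC = (5996.48 − 4569.76)/(7452 − 5524) = 1426.72/1928 = 0.74
a = 4569.76 − 0.74(5524) = 482
Equilibrium: Y = 482 + 0.74Y + 1810.42
0.26Y = 2292.42, so Y = 2292.42/0.26 = 8817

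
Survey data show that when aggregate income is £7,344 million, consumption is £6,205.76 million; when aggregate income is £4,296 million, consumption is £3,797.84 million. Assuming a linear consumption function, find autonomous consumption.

MPC = ΔC/ΔY = (6205.76 − 3797.84)/(7344 − 4296) = 2407.92/3048 = 0.79
a = C − MPC·Y = 3797.84 − 0.79(4296) = 3797.84 − 3393.84 = 404

a = 404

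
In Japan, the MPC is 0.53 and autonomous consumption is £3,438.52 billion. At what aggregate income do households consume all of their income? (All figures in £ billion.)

Y = 7316

At break-even, C = Y: 3438.52 + 0.53Y = Y
0.47Y = 3438.52, so Y = 3438.52/0.47 = 7316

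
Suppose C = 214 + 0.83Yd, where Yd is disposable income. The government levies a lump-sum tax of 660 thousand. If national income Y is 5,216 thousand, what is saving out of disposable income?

Yd = Y − T = 5216 − 660 = 4556
C = 214 + 0.83(4556) = 214 + 3781.48 = 3995.48
S = Yd − C = 4556 − 3995.48 = 560.52

S = 560.52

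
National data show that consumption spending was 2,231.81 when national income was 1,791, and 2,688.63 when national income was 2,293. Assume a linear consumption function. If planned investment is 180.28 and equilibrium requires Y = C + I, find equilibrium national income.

MPC = (2688.63 − 2231.81)/(2293 − 1791) = 456.82/502 = 0.91
a = 2231.81 − 0.91(1791) = 602
Equilibrium: Y = 602 + 0.91Y + 180.28
0.09Y = 782.28, so Y = 782.28/0.09 = 8692

Y = 8692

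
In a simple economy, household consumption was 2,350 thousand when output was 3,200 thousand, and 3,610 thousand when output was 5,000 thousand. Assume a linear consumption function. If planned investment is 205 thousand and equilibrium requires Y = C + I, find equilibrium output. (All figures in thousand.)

Y = 1050

MPC = (3610 − 2350)/(5000 − 3200) = 1260/1800 = 0.7
a = 2350 − 0.7(3200) = 110
Equilibrium: Y = 110 + 0.7Y + 205
0.3Y = 315, so Y = 315/0.3 = 1050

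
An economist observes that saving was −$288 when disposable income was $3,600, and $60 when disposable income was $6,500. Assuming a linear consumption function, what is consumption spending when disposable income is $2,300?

C = 2744

MPS = ΔS/ΔY = (60 − (-288))/(6500 − 3600) = 348/2900 = 0.12
MPC = 1 − MPS = 0.88
Autonomous saving = -288 − 0.12(3600) = -720, so a = 720
C = 720 + 0.88(2300) = 720 + 2024 = 2744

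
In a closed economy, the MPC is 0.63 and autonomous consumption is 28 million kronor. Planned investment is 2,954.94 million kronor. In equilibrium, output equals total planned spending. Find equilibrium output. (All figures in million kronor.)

Y = C + I = 28 + 0.63Y + 2954.94
Y − 0.63Y = 2982.94
0.37Y = 2982.94, so Y = 2982.94/0.37 = 8062

Y = 8062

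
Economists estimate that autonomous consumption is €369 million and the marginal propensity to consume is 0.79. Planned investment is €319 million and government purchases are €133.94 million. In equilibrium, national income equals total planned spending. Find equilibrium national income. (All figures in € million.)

Y = C + I + G = 369 + 0.79Y + 319 + 133.94
Y − 0.79Y = 821.94
0.21Y = 821.94, so Y = 821.94/0.21 = 3914

Y = 3914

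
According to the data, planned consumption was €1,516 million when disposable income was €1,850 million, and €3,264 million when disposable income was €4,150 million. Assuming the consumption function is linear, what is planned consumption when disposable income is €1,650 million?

C = 1364

MPC = (3264 − 1516)/(4150 − 1850) = 1748/2300 = 0.76
a = 1516 − 0.76(1850) = 1516 − 1406 = 110
C = 110 + 0.76(1650) = 110 + 1254 = 1364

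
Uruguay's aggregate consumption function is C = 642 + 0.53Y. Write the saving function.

S = -642 + 0.47Y

S = Y − C = Y − (642 + 0.53Y) = -642 + (1 − 0.53)Y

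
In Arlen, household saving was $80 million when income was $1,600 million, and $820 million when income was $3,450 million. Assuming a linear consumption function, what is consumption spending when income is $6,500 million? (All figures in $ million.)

MPS = ΔS/ΔY = (820 − 80)/(3450 − 1600) = 740/1850 = 0.4
MPC = 1 − MPS = 0.6
Autonomous saving = 80 − 0.4(1600) = -560, so a = 560
C = 560 + 0.6(6500) = 560 + 3900 = 4460

C = 4460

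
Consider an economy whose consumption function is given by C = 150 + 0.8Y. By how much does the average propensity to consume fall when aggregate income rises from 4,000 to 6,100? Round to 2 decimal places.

ΔAPC = 0.01

At Y = 4000: C = 150 + 0.8(4000) = 3350, APC = 3350/4000 = 0.838
At Y = 6100: C = 5030, APC = 5030/6100 = 0.825
Fall in APC = 0.838 − 0.825 = 0.013 ≈ 0.01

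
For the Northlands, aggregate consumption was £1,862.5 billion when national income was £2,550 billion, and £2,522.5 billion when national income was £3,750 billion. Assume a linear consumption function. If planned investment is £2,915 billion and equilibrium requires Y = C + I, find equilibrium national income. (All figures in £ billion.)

Y = 7500

MPC = (2522.5 − 1862.5)/(3750 − 2550) = 660/1200 = 0.55
a = 1862.5 − 0.55(2550) = 460
Equilibrium: Y = 460 + 0.55Y + 2915
0.45Y = 3375, so Y = 3375/0.45 = 7500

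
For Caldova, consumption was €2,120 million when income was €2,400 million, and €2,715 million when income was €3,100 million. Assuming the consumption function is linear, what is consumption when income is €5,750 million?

C = 4967.5

MPC = (2715 − 2120)/(3100 − 2400) = 595/700 = 0.85
a = 2120 − 0.85(2400) = 2120 − 2040 = 80
C = 80 + 0.85(5750) = 80 + 4887.5 = 4967.5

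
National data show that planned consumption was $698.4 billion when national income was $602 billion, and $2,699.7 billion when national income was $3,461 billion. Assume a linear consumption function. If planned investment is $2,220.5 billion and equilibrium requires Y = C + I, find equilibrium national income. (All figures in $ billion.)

MPC = (2699.7 − 698.4)/(3461 − 602) = 2001.3/2859 = 0.7
a = 698.4 − 0.7(602) = 277
Equilibrium: Y = 277 + 0.7Y + 2220.5
0.3Y = 2497.5, so Y = 2497.5/0.3 = 8325

Y = 8325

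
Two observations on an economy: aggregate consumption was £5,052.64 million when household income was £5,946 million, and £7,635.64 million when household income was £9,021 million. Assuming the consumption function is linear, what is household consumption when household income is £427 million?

MPC = (7635.64 − 5052.64)/(9021 − 5946) = 2583/3075 = 0.84
a = 5052.64 − 0.84(5946) = 5052.64 − 4994.64 = 58
C = 58 + 0.84(427) = 58 + 358.68 = 416.68

C = 416.68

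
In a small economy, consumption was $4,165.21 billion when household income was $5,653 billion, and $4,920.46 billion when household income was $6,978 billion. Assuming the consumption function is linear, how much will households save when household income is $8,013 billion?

MPC = (4920.46 − 4165.21)/(6978 − 5653) = 755.25/1325 = 0.57
a = 4165.21 − 0.57(5653) = 4165.21 − 3222.21 = 943
C = 943 + 0.57(8013) = 5510.41
S = 8013 − 5510.41 = 2502.59

S = 2502.59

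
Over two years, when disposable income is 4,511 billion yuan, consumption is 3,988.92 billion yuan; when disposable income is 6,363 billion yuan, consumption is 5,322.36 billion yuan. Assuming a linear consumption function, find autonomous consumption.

MPC = ΔC/ΔY = (5322.36 − 3988.92)/(6363 − 4511) = 1333.44/1852 = 0.72
a = C − MPC·Y = 3988.92 − 0.72(4511) = 3988.92 − 3247.92 = 741

a = 741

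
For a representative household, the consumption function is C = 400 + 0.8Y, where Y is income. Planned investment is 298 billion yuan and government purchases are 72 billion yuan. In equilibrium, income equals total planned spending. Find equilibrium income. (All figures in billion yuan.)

Y = 3850

Y = C + I + G = 400 + 0.8Y + 298 + 72
Y − 0.8Y = 770
0.2Y = 770, so Y = 770/0.2 = 3850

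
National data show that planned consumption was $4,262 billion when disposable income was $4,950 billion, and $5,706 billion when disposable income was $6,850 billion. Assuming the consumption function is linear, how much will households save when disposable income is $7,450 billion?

MPC = (5706 − 4262)/(6850 − 4950) = 1444/1900 = 0.76
a = 4262 − 0.76(4950) = 4262 − 3762 = 500
C = 500 + 0.76(7450) = 6162
S = 7450 − 6162 = 1288

S = 1288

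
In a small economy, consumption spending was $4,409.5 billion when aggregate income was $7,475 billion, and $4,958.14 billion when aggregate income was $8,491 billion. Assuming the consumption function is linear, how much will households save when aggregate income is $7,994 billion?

S = 3304.24

MPC = (4958.14 − 4409.5)/(8491 − 7475) = 548.64/1016 = 0.54
a = 4409.5 − 0.54(7475) = 4409.5 − 4036.5 = 373
C = 373 + 0.54(7994) = 4689.76
S = 7994 − 4689.76 = 3304.24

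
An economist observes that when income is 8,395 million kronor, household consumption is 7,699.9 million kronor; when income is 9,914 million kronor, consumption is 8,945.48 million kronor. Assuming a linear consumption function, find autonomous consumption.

MPC = ΔC/ΔY = (8945.48 − 7699.9)/(9914 − 8395) = 1245.58/1519 = 0.82
a = C − MPC·Y = 7699.9 − 0.82(8395) = 7699.9 − 6883.9 = 816

a = 816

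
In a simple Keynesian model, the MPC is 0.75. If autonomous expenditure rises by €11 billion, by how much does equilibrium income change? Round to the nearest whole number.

The multiplier is 1/(1 − MPC) = 1/0.25.
ΔY = 11/0.25 = 44.00 ≈ 44

ΔY ≈ 44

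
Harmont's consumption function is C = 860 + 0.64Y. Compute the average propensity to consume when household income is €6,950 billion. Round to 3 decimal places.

APC = 0.764

C = 860 + 0.64(6950) = 5308
APC = C/Y = 5308/6950 = 0.764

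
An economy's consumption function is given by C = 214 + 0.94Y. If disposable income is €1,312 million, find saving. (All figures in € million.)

S = -135.28

C = 214 + 0.94(1312) = 214 + 1233.28 = 1447.28
S = Y − C = 1312 − 1447.28 = -135.28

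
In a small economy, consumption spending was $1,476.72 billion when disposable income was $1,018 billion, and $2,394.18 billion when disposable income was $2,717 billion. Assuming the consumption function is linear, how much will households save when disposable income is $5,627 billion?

S = 1661.42

MPC = (2394.18 − 1476.72)/(2717 − 1018) = 917.46/1699 = 0.54
a = 1476.72 − 0.54(1018) = 1476.72 − 549.72 = 927
C = 927 + 0.54(5627) = 3965.58
S = 5627 − 3965.58 = 1661.42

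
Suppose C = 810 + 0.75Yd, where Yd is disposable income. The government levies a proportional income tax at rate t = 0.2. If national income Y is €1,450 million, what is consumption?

C = 1680

Yd = (1 − 0.2)(1450) = 0.8(1450) = 1160
C = 810 + 0.75(1160) = 810 + 870 = 1680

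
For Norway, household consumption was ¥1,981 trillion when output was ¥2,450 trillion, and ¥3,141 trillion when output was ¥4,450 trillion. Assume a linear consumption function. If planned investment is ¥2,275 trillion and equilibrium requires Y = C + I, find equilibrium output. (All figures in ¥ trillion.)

MPC = (3141 − 1981)/(4450 − 2450) = 1160/2000 = 0.58
a = 1981 − 0.58(2450) = 560
Equilibrium: Y = 560 + 0.58Y + 2275
0.42Y = 2835, so Y = 2835/0.42 = 6750

Y = 6750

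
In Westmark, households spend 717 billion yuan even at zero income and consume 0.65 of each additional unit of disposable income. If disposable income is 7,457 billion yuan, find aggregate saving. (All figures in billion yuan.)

S = 1892.95

C = 717 + 0.65(7457) = 717 + 4847.05 = 5564.05
S = Y − C = 7457 − 5564.05 = 1892.95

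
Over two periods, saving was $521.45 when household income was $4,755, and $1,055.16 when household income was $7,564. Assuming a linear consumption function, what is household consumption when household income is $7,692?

MPS = ΔS/ΔY = (1055.16 − 521.45)/(7564 − 4755) = 533.71/2809 = 0.19
MPC = 1 − MPS = 0.81
Autonomous saving = 521.45 − 0.19(4755) = -382, so a = 382
C = 382 + 0.81(7692) = 382 + 6230.52 = 6612.52

C = 6612.52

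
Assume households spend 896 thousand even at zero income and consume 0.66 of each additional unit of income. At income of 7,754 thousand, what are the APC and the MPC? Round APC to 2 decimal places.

APC = 0.78; MPC = 0.66

MPC = 0.66 (the slope of the consumption function)
C = 896 + 0.66(7754) = 6013.64, so APC = 6013.64/7754 = 0.78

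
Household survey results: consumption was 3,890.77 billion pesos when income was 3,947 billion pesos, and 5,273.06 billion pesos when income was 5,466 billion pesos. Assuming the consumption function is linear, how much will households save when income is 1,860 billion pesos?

S = -131.6

MPC = (5273.06 − 3890.77)/(5466 − 3947) = 1382.29/1519 = 0.91
a = 3890.77 − 0.91(3947) = 3890.77 − 3591.77 = 299
C = 299 + 0.91(1860) = 1991.6
S = 1860 − 1991.6 = -131.6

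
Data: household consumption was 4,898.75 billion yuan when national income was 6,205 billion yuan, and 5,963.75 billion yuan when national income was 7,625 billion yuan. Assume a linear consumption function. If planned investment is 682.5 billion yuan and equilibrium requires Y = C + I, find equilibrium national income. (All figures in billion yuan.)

Y = 3710

MPC = (5963.75 − 4898.75)/(7625 − 6205) = 1065/1420 = 0.75
a = 4898.75 − 0.75(6205) = 245
Equilibrium: Y = 245 + 0.75Y + 682.5
0.25Y = 927.5, so Y = 927.5/0.25 = 3710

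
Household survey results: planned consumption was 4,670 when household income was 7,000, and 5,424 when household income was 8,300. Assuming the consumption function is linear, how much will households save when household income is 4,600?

S = 1322

MPC = (5424 − 4670)/(8300 − 7000) = 754/1300 = 0.58
a = 4670 − 0.58(7000) = 4670 − 4060 = 610
C = 610 + 0.58(4600) = 3278
S = 4600 − 3278 = 1322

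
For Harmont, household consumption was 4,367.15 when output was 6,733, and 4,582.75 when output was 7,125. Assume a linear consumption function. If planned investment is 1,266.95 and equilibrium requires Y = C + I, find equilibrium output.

Y = 4291

MPC = (4582.75 − 4367.15)/(7125 − 6733) = 215.6/392 = 0.55
a = 4367.15 − 0.55(6733) = 664
Equilibrium: Y = 664 + 0.55Y + 1266.95
0.45Y = 1930.95, so Y = 1930.95/0.45 = 4291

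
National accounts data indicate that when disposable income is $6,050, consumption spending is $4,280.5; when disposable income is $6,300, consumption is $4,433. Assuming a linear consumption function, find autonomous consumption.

MPC = ΔC/ΔY = (4433 − 4280.5)/(6300 − 6050) = 152.5/250 = 0.61
a = C − MPC·Y = 4280.5 − 0.61(6050) = 4280.5 − 3690.5 = 590

a = 590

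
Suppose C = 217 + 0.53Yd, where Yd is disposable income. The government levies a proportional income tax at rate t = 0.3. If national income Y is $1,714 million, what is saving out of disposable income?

Yd = (1 − 0.3)(1714) = 0.7(1714) = 1199.8
C = 217 + 0.53(1199.8) = 217 + 635.894 = 852.894
S = Yd − C = 1199.8 − 852.894 = 346.906

S = 346.906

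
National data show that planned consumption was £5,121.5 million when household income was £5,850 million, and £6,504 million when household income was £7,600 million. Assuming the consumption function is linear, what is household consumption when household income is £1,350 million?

C = 1566.5

MPC = (6504 − 5121.5)/(7600 − 5850) = 1382.5/1750 = 0.79
a = 5121.5 − 0.79(5850) = 5121.5 − 4621.5 = 500
C = 500 + 0.79(1350) = 500 + 1066.5 = 1566.5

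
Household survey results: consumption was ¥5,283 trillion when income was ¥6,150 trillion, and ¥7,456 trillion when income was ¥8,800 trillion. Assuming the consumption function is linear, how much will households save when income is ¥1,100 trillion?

MPC = (7456 − 5283)/(8800 − 6150) = 2173/2650 = 0.82
a = 5283 − 0.82(6150) = 5283 − 5043 = 240
C = 240 + 0.82(1100) = 1142
S = 1100 − 1142 = -42

S = -42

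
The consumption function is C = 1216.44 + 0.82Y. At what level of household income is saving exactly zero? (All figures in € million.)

At break-even, C = Y: 1216.44 + 0.82Y = Y
0.18Y = 1216.44, so Y = 1216.44/0.18 = 6758

Y = 6758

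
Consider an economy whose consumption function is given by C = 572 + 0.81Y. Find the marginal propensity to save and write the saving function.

MPS = 1 − MPC = 1 − 0.81 = 0.19
S = Y − C = -572 + 0.19Y

MPS = 0.19; S = -572 + 0.19Y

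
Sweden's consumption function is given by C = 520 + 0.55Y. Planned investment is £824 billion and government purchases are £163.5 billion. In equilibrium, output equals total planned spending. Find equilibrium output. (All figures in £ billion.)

Y = C + I + G = 520 + 0.55Y + 824 + 163.5
Y − 0.55Y = 1507.5
0.45Y = 1507.5, so Y = 1507.5/0.45 = 3350

Y = 3350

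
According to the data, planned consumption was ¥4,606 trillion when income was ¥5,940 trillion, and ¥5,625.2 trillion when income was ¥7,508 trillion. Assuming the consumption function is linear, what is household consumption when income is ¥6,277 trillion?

MPC = (5625.2 − 4606)/(7508 − 5940) = 1019.2/1568 = 0.65
a = 4606 − 0.65(5940) = 4606 − 3861 = 745
C = 745 + 0.65(6277) = 745 + 4080.05 = 4825.05

C = 4825.05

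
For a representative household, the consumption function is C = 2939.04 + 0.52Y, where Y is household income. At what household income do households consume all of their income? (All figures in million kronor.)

At break-even, C = Y: 2939.04 + 0.52Y = Y
0.48Y = 2939.04, so Y = 2939.04/0.48 = 6123

Y = 6123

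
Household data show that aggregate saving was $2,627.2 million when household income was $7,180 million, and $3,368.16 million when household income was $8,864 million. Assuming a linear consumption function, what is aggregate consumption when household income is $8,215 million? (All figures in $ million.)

C = 5132.4

MPS = ΔS/ΔY = (3368.16 − 2627.2)/(8864 − 7180) = 740.96/1684 = 0.44
MPC = 1 − MPS = 0.56
Autonomous saving = 2627.2 − 0.44(7180) = -532, so a = 532
C = 532 + 0.56(8215) = 532 + 4600.4 = 5132.4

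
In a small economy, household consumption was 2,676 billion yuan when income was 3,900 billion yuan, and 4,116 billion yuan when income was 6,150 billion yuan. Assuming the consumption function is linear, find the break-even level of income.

Y = 500

MPC = (4116 − 2676)/(6150 − 3900) = 1440/2250 = 0.64
a = 2676 − 0.64(3900) = 2676 − 2496 = 180
Break-even: Y = a/(1−MPC) = 180/0.36 = 500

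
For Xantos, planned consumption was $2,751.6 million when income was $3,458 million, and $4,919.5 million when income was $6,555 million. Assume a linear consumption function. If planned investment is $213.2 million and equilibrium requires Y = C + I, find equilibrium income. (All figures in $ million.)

MPC = (4919.5 − 2751.6)/(6555 − 3458) = 2167.9/3097 = 0.7
a = 2751.6 − 0.7(3458) = 331
Equilibrium: Y = 331 + 0.7Y + 213.2
0.3Y = 544.2, so Y = 544.2/0.3 = 1814

Y = 1814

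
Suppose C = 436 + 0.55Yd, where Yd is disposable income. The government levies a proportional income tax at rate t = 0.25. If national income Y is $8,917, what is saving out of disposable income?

Yd = (1 − 0.25)(8917) = 0.75(8917) = 6687.75
C = 436 + 0.55(6687.75) = 436 + 3678.2625 = 4114.2625
S = Yd − C = 6687.75 − 4114.2625 = 2573.4875

S = 2573.4875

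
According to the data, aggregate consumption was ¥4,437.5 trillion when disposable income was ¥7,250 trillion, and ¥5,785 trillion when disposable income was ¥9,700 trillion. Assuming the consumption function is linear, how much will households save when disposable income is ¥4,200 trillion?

MPC = (5785 − 4437.5)/(9700 − 7250) = 1347.5/2450 = 0.55
a = 4437.5 − 0.55(7250) = 4437.5 − 3987.5 = 450
C = 450 + 0.55(4200) = 2760
S = 4200 − 2760 = 1440

S = 1440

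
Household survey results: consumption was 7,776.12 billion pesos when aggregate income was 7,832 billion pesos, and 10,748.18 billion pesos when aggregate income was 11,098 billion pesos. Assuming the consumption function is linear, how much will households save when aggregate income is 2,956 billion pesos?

S = -382.96

MPC = (10748.18 − 7776.12)/(11098 − 7832) = 2972.06/3266 = 0.91
a = 7776.12 − 0.91(7832) = 7776.12 − 7127.12 = 649
C = 649 + 0.91(2956) = 3338.96
S = 2956 − 3338.96 = -382.96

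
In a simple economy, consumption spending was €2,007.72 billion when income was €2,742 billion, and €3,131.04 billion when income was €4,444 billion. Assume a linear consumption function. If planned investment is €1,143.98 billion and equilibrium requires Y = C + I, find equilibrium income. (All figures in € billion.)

MPC = (3131.04 − 2007.72)/(4444 − 2742) = 1123.32/1702 = 0.66
a = 2007.72 − 0.66(2742) = 198
Equilibrium: Y = 198 + 0.66Y + 1143.98
0.34Y = 1341.98, so Y = 1341.98/0.34 = 3947

Y = 3947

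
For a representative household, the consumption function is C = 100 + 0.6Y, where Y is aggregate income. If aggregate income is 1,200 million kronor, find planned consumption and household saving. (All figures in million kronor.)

C = 100 + 0.6(1200) = 100 + 720 = 820
S = Y − C = 1200 − 820 = 380

C = 820; S = 380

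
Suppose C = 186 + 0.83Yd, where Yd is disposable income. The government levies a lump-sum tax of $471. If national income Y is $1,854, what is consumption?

C = 1333.89

Yd = Y − T = 1854 − 471 = 1383
C = 186 + 0.83(1383) = 186 + 1147.89 = 1333.89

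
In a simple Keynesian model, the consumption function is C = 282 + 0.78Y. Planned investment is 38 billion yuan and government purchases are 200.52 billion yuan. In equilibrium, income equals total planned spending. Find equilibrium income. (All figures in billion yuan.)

Y = 2366

Y = C + I + G = 282 + 0.78Y + 38 + 200.52
Y − 0.78Y = 520.52
0.22Y = 520.52, so Y = 520.52/0.22 = 2366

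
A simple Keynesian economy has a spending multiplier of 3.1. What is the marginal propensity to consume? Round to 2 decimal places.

k = 1/(1 − MPC), so 1 − MPC = 1/k = 1/3.1 = 0.3226
MPC = 1 − 0.3226 = 0.68

MPC = 0.68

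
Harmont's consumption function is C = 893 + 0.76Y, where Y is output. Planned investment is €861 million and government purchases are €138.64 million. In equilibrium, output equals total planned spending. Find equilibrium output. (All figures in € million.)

Y = C + I + G = 893 + 0.76Y + 861 + 138.64
Y − 0.76Y = 1892.64
0.24Y = 1892.64, so Y = 1892.64/0.24 = 7886

Y = 7886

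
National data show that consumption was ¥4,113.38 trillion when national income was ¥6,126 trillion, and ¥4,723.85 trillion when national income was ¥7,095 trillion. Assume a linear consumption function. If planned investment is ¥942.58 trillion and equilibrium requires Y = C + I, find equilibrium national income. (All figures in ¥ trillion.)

MPC = (4723.85 − 4113.38)/(7095 − 6126) = 610.47/969 = 0.63
a = 4113.38 − 0.63(6126) = 254
Equilibrium: Y = 254 + 0.63Y + 942.58
0.37Y = 1196.58, so Y = 1196.58/0.37 = 3234

Y = 3234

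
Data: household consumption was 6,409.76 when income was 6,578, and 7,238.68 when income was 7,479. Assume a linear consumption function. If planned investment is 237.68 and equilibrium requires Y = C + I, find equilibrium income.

Y = 7446

MPC = (7238.68 − 6409.76)/(7479 − 6578) = 828.92/901 = 0.92
a = 6409.76 − 0.92(6578) = 358
Equilibrium: Y = 358 + 0.92Y + 237.68
0.08Y = 595.68, so Y = 595.68/0.08 = 7446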